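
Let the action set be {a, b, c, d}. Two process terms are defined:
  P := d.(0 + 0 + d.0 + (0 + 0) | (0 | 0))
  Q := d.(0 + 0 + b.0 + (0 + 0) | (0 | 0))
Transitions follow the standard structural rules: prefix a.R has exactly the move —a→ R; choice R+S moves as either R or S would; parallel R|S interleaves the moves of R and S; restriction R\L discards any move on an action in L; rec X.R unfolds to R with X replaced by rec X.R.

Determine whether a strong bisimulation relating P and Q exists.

NO

Reachable graph of P (3 states):
  m0 = d.(0 + 0 + d.0 + (0 + 0) | (0 | 0)) ⊢ --d--▸ m1
  m1 = 0 + 0 + d.0 + (0 + 0) | (0 | 0) ⊢ --d--▸ m2
  m2 = 0 ⊢ ∅
Reachable graph of Q (3 states):
  n0 = d.(0 + 0 + b.0 + (0 + 0) | (0 | 0)) ⊢ --d--▸ n1
  n1 = 0 + 0 + b.0 + (0 + 0) | (0 | 0) ⊢ --b--▸ n2
  n2 = 0 ⊢ ∅
Coarsest stable partition (strong bisimilarity classes):
  B0 = {m0}
  B1 = {m1}
  B2 = {m2, n2}
  B3 = {n0}
  B4 = {n1}
m0 ∈ B0, n0 ∈ B3 → different blocks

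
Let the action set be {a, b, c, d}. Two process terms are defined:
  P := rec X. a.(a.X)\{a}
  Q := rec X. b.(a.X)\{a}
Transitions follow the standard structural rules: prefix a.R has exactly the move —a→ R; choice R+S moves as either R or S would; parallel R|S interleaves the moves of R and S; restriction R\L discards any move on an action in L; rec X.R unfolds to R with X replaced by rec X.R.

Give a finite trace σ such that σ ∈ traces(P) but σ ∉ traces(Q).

a

Reachable graph of P (2 states):
  p0 = rec X. a.(a.X)\{a} | -a-> p1
  p1 = (a.(rec X. a.(a.X)\{a}))\{a} | ·
Reachable graph of Q (2 states):
  q0 = rec X. b.(a.X)\{a} | -b-> q1
  q1 = (a.(rec X. b.(a.X)\{a}))\{a} | ·
Executing a from P (initial set {p0}):
  step 1 (a): {p1}
  — P admits the full trace.
Executing a from Q (initial set {q0}):
  step 1 (a): ∅ (Q stuck)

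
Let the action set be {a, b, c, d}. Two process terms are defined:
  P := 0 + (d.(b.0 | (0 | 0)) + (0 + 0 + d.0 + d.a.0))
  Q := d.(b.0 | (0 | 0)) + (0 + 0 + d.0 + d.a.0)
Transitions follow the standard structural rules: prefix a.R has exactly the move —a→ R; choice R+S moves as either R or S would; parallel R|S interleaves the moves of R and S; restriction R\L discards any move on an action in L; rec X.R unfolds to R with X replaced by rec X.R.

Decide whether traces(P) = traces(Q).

trace-equivalent

P's transition system — 5 states:
  u0 = 0 + (d.(b.0 | (0 | 0)) + (0 + 0 + d.0 + d.a.0)) has moves -d-> u1, -d-> u2, -d-> u3
  u1 = 0 has moves ·
  u2 = a.0 has moves -a-> u1
  u3 = b.0 | (0 | 0) has moves -b-> u4
  u4 = 0 | (0 | 0) has moves ·
Q's transition system — 5 states:
  v0 = d.(b.0 | (0 | 0)) + (0 + 0 + d.0 + d.a.0) has moves -d-> v1, -d-> v2, -d-> v3
  v1 = 0 has moves ·
  v2 = a.0 has moves -a-> v1
  v3 = b.0 | (0 | 0) has moves -b-> v4
  v4 = 0 | (0 | 0) has moves ·
Coarsest stable partition (strong bisimilarity classes):
  B0 = {u0, v0}
  B1 = {u2, v2}
  B2 = {u1, u4, v1, v4}
  B3 = {u3, v3}
u0 ∈ B0, v0 ∈ B0 → same block
Bisimilar ⇒ trace-equivalent.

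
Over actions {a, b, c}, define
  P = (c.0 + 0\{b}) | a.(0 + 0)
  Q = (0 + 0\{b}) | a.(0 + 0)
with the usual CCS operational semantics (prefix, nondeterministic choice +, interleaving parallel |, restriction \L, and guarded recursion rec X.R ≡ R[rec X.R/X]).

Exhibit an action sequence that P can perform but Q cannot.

c

LTS(P): 4 reachable states
  s0 = (c.0 + 0\{b}) | a.(0 + 0) | =a=> s1, =c=> s2
  s1 = (c.0 + 0\{b}) | (0 + 0) | =c=> s3
  s2 = 0 | a.(0 + 0) | =a=> s3
  s3 = 0 | (0 + 0) | (no moves)
LTS(Q): 2 reachable states
  t0 = (0 + 0\{b}) | a.(0 + 0) | =a=> t1
  t1 = (0 + 0\{b}) | (0 + 0) | (no moves)
Trace ⟨c⟩ through P, begin at {s0}:
  after c @ step 1: {s2}
  ✓ P
Trace ⟨c⟩ through Q, begin at {t0}:
  after c @ step 1: no successor for Q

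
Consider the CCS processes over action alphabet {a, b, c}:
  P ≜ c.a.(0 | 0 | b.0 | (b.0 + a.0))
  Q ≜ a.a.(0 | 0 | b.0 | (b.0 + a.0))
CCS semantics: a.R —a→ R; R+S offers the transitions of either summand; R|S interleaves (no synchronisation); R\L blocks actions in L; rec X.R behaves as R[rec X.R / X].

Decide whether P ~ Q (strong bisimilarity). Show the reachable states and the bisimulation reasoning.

LTS(P): 6 reachable states
  s0 = c.a.(0 | 0 | b.0 | (b.0 + a.0)) has moves =c=> s1
  s1 = a.(0 | 0 | b.0 | (b.0 + a.0)) has moves =a=> s2
  s2 = 0 | 0 | b.0 | (b.0 + a.0) has moves =a=> s3, =b=> s3, =b=> s4
  s3 = 0 | 0 | b.0 | 0 has moves =b=> s5
  s4 = 0 | 0 | 0 | (b.0 + a.0) has moves =a=> s5, =b=> s5
  s5 = 0 | 0 | 0 | 0 has moves (no moves)
LTS(Q): 6 reachable states
  t0 = a.a.(0 | 0 | b.0 | (b.0 + a.0)) has moves =a=> t1
  t1 = a.(0 | 0 | b.0 | (b.0 + a.0)) has moves =a=> t2
  t2 = 0 | 0 | b.0 | (b.0 + a.0) has moves =a=> t3, =b=> t3, =b=> t4
  t3 = 0 | 0 | b.0 | 0 has moves =b=> t5
  t4 = 0 | 0 | 0 | (b.0 + a.0) has moves =a=> t5, =b=> t5
  t5 = 0 | 0 | 0 | 0 has moves (no moves)
Partition-refinement fixed point:
  B0 = {s0}
  B1 = {s1, t1}
  B2 = {s2, t2}
  B3 = {s3, t3}
  B4 = {s5, t5}
  B5 = {s4, t4}
  B6 = {t0}
s0 ∈ B0, t0 ∈ B6 → different blocks

P ≁ Q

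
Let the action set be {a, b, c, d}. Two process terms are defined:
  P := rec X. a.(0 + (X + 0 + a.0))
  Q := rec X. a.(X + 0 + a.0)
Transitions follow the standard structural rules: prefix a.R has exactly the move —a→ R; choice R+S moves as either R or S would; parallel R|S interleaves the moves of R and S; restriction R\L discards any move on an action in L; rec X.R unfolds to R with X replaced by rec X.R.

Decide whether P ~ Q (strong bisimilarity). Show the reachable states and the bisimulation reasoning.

bisimilar

LTS(P): 3 reachable states
  u0 = rec X. a.(0 + (X + 0 + a.0)) :: —a→ u1
  u1 = 0 + ((rec X. a.(0 + (X + 0 + a.0))) + 0 + a.0) :: —a→ u1, —a→ u2
  u2 = 0 :: (no moves)
LTS(Q): 3 reachable states
  v0 = rec X. a.(X + 0 + a.0) :: —a→ v1
  v1 = (rec X. a.(X + 0 + a.0)) + 0 + a.0 :: —a→ v1, —a→ v2
  v2 = 0 :: (no moves)
Coarsest stable partition (strong bisimilarity classes):
  B0 = {u0, v0}
  B1 = {u1, v1}
  B2 = {u2, v2}
u0 ∈ B0, v0 ∈ B0 → same block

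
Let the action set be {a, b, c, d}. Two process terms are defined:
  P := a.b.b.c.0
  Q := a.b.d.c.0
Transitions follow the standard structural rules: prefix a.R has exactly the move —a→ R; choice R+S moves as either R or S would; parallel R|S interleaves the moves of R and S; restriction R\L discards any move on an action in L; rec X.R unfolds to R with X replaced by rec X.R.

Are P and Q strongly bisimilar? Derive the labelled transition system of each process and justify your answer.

P's transition system — 5 states:
  p0 = a.b.b.c.0 :: ··a··> p1
  p1 = b.b.c.0 :: ··b··> p2
  p2 = b.c.0 :: ··b··> p3
  p3 = c.0 :: ··c··> p4
  p4 = 0 :: deadlocked
Q's transition system — 5 states:
  q0 = a.b.d.c.0 :: ··a··> q1
  q1 = b.d.c.0 :: ··b··> q2
  q2 = d.c.0 :: ··d··> q3
  q3 = c.0 :: ··c··> q4
  q4 = 0 :: deadlocked
Bisimilarity quotient blocks:
  B0 = {p0}
  B1 = {p1}
  B2 = {p2}
  B3 = {p3, q3}
  B4 = {p4, q4}
  B5 = {q0}
  B6 = {q1}
  B7 = {q2}
p0 ∈ B0, q0 ∈ B5 → different blocks

NO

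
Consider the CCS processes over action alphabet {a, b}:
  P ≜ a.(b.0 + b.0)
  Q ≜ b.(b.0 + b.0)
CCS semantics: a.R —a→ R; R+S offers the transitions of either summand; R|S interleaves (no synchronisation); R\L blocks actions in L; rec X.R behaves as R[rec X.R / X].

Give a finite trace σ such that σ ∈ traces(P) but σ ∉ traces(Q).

a

P's transition system — 3 states:
  s0 = a.(b.0 + b.0) → —a→ s1
  s1 = b.0 + b.0 → —b→ s2
  s2 = 0 → (no moves)
Q's transition system — 3 states:
  t0 = b.(b.0 + b.0) → —b→ t1
  t1 = b.0 + b.0 → —b→ t2
  t2 = 0 → (no moves)
Executing a from P (initial set {s0}):
  [1] a ⇒ {s1}
  P completes σ.
Executing a from Q (initial set {t0}):
  [1] a ⇒ no successor for Q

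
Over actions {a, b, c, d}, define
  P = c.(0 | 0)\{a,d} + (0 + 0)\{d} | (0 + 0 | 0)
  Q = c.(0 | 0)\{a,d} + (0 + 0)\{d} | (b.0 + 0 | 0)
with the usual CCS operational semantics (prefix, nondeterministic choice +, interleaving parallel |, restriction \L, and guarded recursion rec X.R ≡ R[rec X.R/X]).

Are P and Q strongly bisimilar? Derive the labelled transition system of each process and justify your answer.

not bisimilar

LTS(P): 2 reachable states
  p0 = c.(0 | 0)\{a,d} + (0 + 0)\{d} | (0 + 0 | 0) → --c--▸ p1
  p1 = (0 | 0)\{a,d} → deadlocked
LTS(Q): 3 reachable states
  q0 = c.(0 | 0)\{a,d} + (0 + 0)\{d} | (b.0 + 0 | 0) → --b--▸ q1, --c--▸ q2
  q1 = (0 + 0)\{d} | 0 → deadlocked
  q2 = (0 | 0)\{a,d} → deadlocked
Partition-refinement fixed point:
  B0 = {p0}
  B1 = {p1, q1, q2}
  B2 = {q0}
p0 ∈ B0, q0 ∈ B2 → different blocks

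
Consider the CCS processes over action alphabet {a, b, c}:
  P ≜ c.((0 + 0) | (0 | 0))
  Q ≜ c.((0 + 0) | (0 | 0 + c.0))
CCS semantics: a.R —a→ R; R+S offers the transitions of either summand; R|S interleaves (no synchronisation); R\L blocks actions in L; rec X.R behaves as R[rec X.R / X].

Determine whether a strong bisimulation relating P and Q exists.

P ≁ Q

LTS(P): 2 reachable states
  u0 = c.((0 + 0) | (0 | 0)) :: —c→ u1
  u1 = (0 + 0) | (0 | 0) :: deadlocked
LTS(Q): 3 reachable states
  v0 = c.((0 + 0) | (0 | 0 + c.0)) :: —c→ v1
  v1 = (0 + 0) | (0 | 0 + c.0) :: —c→ v2
  v2 = (0 + 0) | 0 :: deadlocked
Bisimilarity quotient blocks:
  B0 = {u0, v1}
  B1 = {u1, v2}
  B2 = {v0}
u0 ∈ B0, v0 ∈ B2 → different blocks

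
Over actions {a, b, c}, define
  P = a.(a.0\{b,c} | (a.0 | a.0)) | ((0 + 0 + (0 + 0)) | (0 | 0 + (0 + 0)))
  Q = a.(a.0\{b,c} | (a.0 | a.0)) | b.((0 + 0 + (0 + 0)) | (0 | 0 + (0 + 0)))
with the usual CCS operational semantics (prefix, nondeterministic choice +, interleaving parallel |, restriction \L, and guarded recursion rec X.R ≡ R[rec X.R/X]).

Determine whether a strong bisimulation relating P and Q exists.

NO

P's transition system — 9 states:
  p0 = a.(a.0\{b,c} | (a.0 | a.0)) | ((0 + 0 + (0 + 0)) | (0 | 0 + (0 + 0))) ⊢ —a→ p1
  p1 = a.0\{b,c} | (a.0 | a.0) | ((0 + 0 + (0 + 0)) | (0 | 0 + (0 + 0))) ⊢ —a→ p2, —a→ p3, —a→ p4
  p2 = 0\{b,c} | (a.0 | a.0) | ((0 + 0 + (0 + 0)) | (0 | 0 + (0 + 0))) ⊢ —a→ p5, —a→ p6
  p3 = a.0\{b,c} | (0 | a.0) | ((0 + 0 + (0 + 0)) | (0 | 0 + (0 + 0))) ⊢ —a→ p5, —a→ p7
  p4 = a.0\{b,c} | (a.0 | 0) | ((0 + 0 + (0 + 0)) | (0 | 0 + (0 + 0))) ⊢ —a→ p6, —a→ p7
  p5 = 0\{b,c} | (0 | a.0) | ((0 + 0 + (0 + 0)) | (0 | 0 + (0 + 0))) ⊢ —a→ p8
  p6 = 0\{b,c} | (a.0 | 0) | ((0 + 0 + (0 + 0)) | (0 | 0 + (0 + 0))) ⊢ —a→ p8
  p7 = a.0\{b,c} | (0 | 0) | ((0 + 0 + (0 + 0)) | (0 | 0 + (0 + 0))) ⊢ —a→ p8
  p8 = 0\{b,c} | (0 | 0) | ((0 + 0 + (0 + 0)) | (0 | 0 + (0 + 0))) ⊢ ·
Q's transition system — 18 states:
  q0 = a.(a.0\{b,c} | (a.0 | a.0)) | b.((0 + 0 + (0 + 0)) | (0 | 0 + (0 + 0))) ⊢ —a→ q1, —b→ q2
  q1 = a.0\{b,c} | (a.0 | a.0) | b.((0 + 0 + (0 + 0)) | (0 | 0 + (0 + 0))) ⊢ —a→ q3, —a→ q4, —a→ q5, —b→ q6
  q2 = a.(a.0\{b,c} | (a.0 | a.0)) | ((0 + 0 + (0 + 0)) | (0 | 0 + (0 + 0))) ⊢ —a→ q6
  q3 = 0\{b,c} | (a.0 | a.0) | b.((0 + 0 + (0 + 0)) | (0 | 0 + (0 + 0))) ⊢ —a→ q7, —a→ q8, —b→ q9
  q4 = a.0\{b,c} | (0 | a.0) | b.((0 + 0 + (0 + 0)) | (0 | 0 + (0 + 0))) ⊢ —a→ q10, —a→ q7, —b→ q11
  q5 = a.0\{b,c} | (a.0 | 0) | b.((0 + 0 + (0 + 0)) | (0 | 0 + (0 + 0))) ⊢ —a→ q10, —a→ q8, —b→ q12
  q6 = a.0\{b,c} | (a.0 | a.0) | ((0 + 0 + (0 + 0)) | (0 | 0 + (0 + 0))) ⊢ —a→ q11, —a→ q12, —a→ q9
  q7 = 0\{b,c} | (0 | a.0) | b.((0 + 0 + (0 + 0)) | (0 | 0 + (0 + 0))) ⊢ —a→ q13, —b→ q14
  q8 = 0\{b,c} | (a.0 | 0) | b.((0 + 0 + (0 + 0)) | (0 | 0 + (0 + 0))) ⊢ —a→ q13, —b→ q15
  q9 = 0\{b,c} | (a.0 | a.0) | ((0 + 0 + (0 + 0)) | (0 | 0 + (0 + 0))) ⊢ —a→ q14, —a→ q15
  q10 = a.0\{b,c} | (0 | 0) | b.((0 + 0 + (0 + 0)) | (0 | 0 + (0 + 0))) ⊢ —a→ q13, —b→ q16
  q11 = a.0\{b,c} | (0 | a.0) | ((0 + 0 + (0 + 0)) | (0 | 0 + (0 + 0))) ⊢ —a→ q14, —a→ q16
  q12 = a.0\{b,c} | (a.0 | 0) | ((0 + 0 + (0 + 0)) | (0 | 0 + (0 + 0))) ⊢ —a→ q15, —a→ q16
  q13 = 0\{b,c} | (0 | 0) | b.((0 + 0 + (0 + 0)) | (0 | 0 + (0 + 0))) ⊢ —b→ q17
  q14 = 0\{b,c} | (0 | a.0) | ((0 + 0 + (0 + 0)) | (0 | 0 + (0 + 0))) ⊢ —a→ q17
  q15 = 0\{b,c} | (a.0 | 0) | ((0 + 0 + (0 + 0)) | (0 | 0 + (0 + 0))) ⊢ —a→ q17
  q16 = a.0\{b,c} | (0 | 0) | ((0 + 0 + (0 + 0)) | (0 | 0 + (0 + 0))) ⊢ —a→ q17
  q17 = 0\{b,c} | (0 | 0) | ((0 + 0 + (0 + 0)) | (0 | 0 + (0 + 0))) ⊢ ·
Bisimilarity quotient blocks:
  B0 = {p0, q2}
  B1 = {p1, q6}
  B2 = {p2, p3, p4, q11, q12, q9}
  B3 = {p5, p6, p7, q14, q15, q16}
  B4 = {p8, q17}
  B5 = {q0}
  B6 = {q1}
  B7 = {q3, q4, q5}
  B8 = {q10, q7, q8}
  B9 = {q13}
p0 ∈ B0, q0 ∈ B5 → different blocks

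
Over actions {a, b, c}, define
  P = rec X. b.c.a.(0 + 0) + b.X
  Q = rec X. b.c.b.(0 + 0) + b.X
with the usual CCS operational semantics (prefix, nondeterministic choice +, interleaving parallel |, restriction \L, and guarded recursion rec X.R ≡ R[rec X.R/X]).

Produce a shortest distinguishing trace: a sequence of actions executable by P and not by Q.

LTS(P): 4 reachable states
  u0 = rec X. b.c.a.(0 + 0) + b.X has moves —b→ u0, —b→ u1
  u1 = c.a.(0 + 0) has moves —c→ u2
  u2 = a.(0 + 0) has moves —a→ u3
  u3 = 0 + 0 has moves stopped
LTS(Q): 4 reachable states
  v0 = rec X. b.c.b.(0 + 0) + b.X has moves —b→ v0, —b→ v1
  v1 = c.b.(0 + 0) has moves —c→ v2
  v2 = b.(0 + 0) has moves —b→ v3
  v3 = 0 + 0 has moves stopped
Executing bca from P (initial set {u0}):
  after b @ step 1: {u0, u1}
  after c @ step 2: {u2}
  after a @ step 3: {u3}
  ✓ P
Executing bca from Q (initial set {v0}):
  after b @ step 1: {v0, v1}
  after c @ step 2: {v2}
  after a @ step 3: ∅  — Q cannot continue

bca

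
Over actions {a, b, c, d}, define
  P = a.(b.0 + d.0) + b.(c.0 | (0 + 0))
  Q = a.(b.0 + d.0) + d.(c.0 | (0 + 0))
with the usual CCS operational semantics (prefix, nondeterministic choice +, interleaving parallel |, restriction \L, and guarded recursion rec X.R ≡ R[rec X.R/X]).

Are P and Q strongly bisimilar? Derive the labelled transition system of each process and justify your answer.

P's transition system — 5 states:
  p0 = a.(b.0 + d.0) + b.(c.0 | (0 + 0)) has moves ··a··> p1, ··b··> p2
  p1 = b.0 + d.0 has moves ··b··> p3, ··d··> p3
  p2 = c.0 | (0 + 0) has moves ··c··> p4
  p3 = 0 has moves ∅
  p4 = 0 | (0 + 0) has moves ∅
Q's transition system — 5 states:
  q0 = a.(b.0 + d.0) + d.(c.0 | (0 + 0)) has moves ··a··> q1, ··d··> q2
  q1 = b.0 + d.0 has moves ··b··> q3, ··d··> q3
  q2 = c.0 | (0 + 0) has moves ··c··> q4
  q3 = 0 has moves ∅
  q4 = 0 | (0 + 0) has moves ∅
Bisimilarity quotient blocks:
  B0 = {p0}
  B1 = {p1, q1}
  B2 = {p3, p4, q3, q4}
  B3 = {p2, q2}
  B4 = {q0}
p0 ∈ B0, q0 ∈ B4 → different blocks

NO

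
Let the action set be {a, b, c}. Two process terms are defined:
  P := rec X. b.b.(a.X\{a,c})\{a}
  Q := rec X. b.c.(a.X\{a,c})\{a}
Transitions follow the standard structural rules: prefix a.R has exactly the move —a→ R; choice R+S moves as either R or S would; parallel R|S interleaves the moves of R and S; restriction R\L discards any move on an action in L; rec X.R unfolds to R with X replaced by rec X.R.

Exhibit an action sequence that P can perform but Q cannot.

bb

P's transition system — 3 states:
  p0 = rec X. b.b.(a.X\{a,c})\{a} ⊢ --b--▸ p1
  p1 = b.(a.(rec X. b.b.(a.X\{a,c})\{a})\{a,c})\{a} ⊢ --b--▸ p2
  p2 = (a.(rec X. b.b.(a.X\{a,c})\{a})\{a,c})\{a} ⊢ (no moves)
Q's transition system — 3 states:
  q0 = rec X. b.c.(a.X\{a,c})\{a} ⊢ --b--▸ q1
  q1 = c.(a.(rec X. b.c.(a.X\{a,c})\{a})\{a,c})\{a} ⊢ --c--▸ q2
  q2 = (a.(rec X. b.c.(a.X\{a,c})\{a})\{a,c})\{a} ⊢ (no moves)
Executing bb from P (initial set {p0}):
  [1] b ⇒ {p1}
  [2] b ⇒ {p2}
  P completes σ.
Executing bb from Q (initial set {q0}):
  [1] b ⇒ {q1}
  [2] b ⇒ ∅ (Q stuck)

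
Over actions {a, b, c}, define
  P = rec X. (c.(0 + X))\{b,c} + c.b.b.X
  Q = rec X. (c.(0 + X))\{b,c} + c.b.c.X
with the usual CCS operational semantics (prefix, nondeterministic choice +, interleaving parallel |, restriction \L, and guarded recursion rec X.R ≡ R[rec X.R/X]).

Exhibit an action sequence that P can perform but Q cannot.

P's transition system — 3 states:
  u0 = rec X. (c.(0 + X))\{b,c} + c.b.b.X has moves —c→ u1
  u1 = b.b.(rec X. (c.(0 + X))\{b,c} + c.b.b.X) has moves —b→ u2
  u2 = b.(rec X. (c.(0 + X))\{b,c} + c.b.b.X) has moves —b→ u0
Q's transition system — 3 states:
  v0 = rec X. (c.(0 + X))\{b,c} + c.b.c.X has moves —c→ v1
  v1 = b.c.(rec X. (c.(0 + X))\{b,c} + c.b.c.X) has moves —b→ v2
  v2 = c.(rec X. (c.(0 + X))\{b,c} + c.b.c.X) has moves —c→ v0
Trace ⟨cbb⟩ through P, begin at {u0}:
  [1] c ⇒ {u1}
  [2] b ⇒ {u2}
  [3] b ⇒ {u0}
  P completes σ.
Trace ⟨cbb⟩ through Q, begin at {v0}:
  [1] c ⇒ {v1}
  [2] b ⇒ {v2}
  [3] b ⇒ ∅  — Q cannot continue

cbb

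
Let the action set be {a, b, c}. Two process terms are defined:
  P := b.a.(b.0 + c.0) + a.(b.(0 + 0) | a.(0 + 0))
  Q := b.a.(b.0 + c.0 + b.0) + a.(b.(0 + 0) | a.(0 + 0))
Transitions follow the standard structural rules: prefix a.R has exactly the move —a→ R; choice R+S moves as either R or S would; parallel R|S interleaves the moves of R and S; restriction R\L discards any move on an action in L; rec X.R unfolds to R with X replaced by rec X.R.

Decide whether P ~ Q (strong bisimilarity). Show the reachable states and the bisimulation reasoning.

P ~ Q

Reachable graph of P (8 states):
  u0 = b.a.(b.0 + c.0) + a.(b.(0 + 0) | a.(0 + 0)) :: =a=> u1, =b=> u2
  u1 = b.(0 + 0) | a.(0 + 0) :: =a=> u3, =b=> u4
  u2 = a.(b.0 + c.0) :: =a=> u5
  u3 = b.(0 + 0) | (0 + 0) :: =b=> u6
  u4 = (0 + 0) | a.(0 + 0) :: =a=> u6
  u5 = b.0 + c.0 :: =b=> u7, =c=> u7
  u6 = (0 + 0) | (0 + 0) :: stopped
  u7 = 0 :: stopped
Reachable graph of Q (8 states):
  v0 = b.a.(b.0 + c.0 + b.0) + a.(b.(0 + 0) | a.(0 + 0)) :: =a=> v1, =b=> v2
  v1 = b.(0 + 0) | a.(0 + 0) :: =a=> v3, =b=> v4
  v2 = a.(b.0 + c.0 + b.0) :: =a=> v5
  v3 = b.(0 + 0) | (0 + 0) :: =b=> v6
  v4 = (0 + 0) | a.(0 + 0) :: =a=> v6
  v5 = b.0 + c.0 + b.0 :: =b=> v7, =c=> v7
  v6 = (0 + 0) | (0 + 0) :: stopped
  v7 = 0 :: stopped
Coarsest stable partition (strong bisimilarity classes):
  B0 = {u0, v0}
  B1 = {u2, v2}
  B2 = {u5, v5}
  B3 = {u6, u7, v6, v7}
  B4 = {u1, v1}
  B5 = {u3, v3}
  B6 = {u4, v4}
u0 ∈ B0, v0 ∈ B0 → same block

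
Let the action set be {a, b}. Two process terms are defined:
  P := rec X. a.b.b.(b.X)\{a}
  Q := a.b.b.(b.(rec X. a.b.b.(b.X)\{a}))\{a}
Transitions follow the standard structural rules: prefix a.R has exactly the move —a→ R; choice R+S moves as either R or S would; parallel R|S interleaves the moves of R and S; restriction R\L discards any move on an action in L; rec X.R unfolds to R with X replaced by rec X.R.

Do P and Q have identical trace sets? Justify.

YES

LTS(P): 5 reachable states
  u0 = rec X. a.b.b.(b.X)\{a} ⊢ ··a··> u1
  u1 = b.b.(b.(rec X. a.b.b.(b.X)\{a}))\{a} ⊢ ··b··> u2
  u2 = b.(b.(rec X. a.b.b.(b.X)\{a}))\{a} ⊢ ··b··> u3
  u3 = (b.(rec X. a.b.b.(b.X)\{a}))\{a} ⊢ ··b··> u4
  u4 = (rec X. a.b.b.(b.X)\{a})\{a} ⊢ stopped
LTS(Q): 5 reachable states
  v0 = a.b.b.(b.(rec X. a.b.b.(b.X)\{a}))\{a} ⊢ ··a··> v1
  v1 = b.b.(b.(rec X. a.b.b.(b.X)\{a}))\{a} ⊢ ··b··> v2
  v2 = b.(b.(rec X. a.b.b.(b.X)\{a}))\{a} ⊢ ··b··> v3
  v3 = (b.(rec X. a.b.b.(b.X)\{a}))\{a} ⊢ ··b··> v4
  v4 = (rec X. a.b.b.(b.X)\{a})\{a} ⊢ stopped
Coarsest stable partition (strong bisimilarity classes):
  B0 = {u0, v0}
  B1 = {u1, v1}
  B2 = {u2, v2}
  B3 = {u3, v3}
  B4 = {u4, v4}
u0 ∈ B0, v0 ∈ B0 → same block
Bisimilar ⇒ trace-equivalent.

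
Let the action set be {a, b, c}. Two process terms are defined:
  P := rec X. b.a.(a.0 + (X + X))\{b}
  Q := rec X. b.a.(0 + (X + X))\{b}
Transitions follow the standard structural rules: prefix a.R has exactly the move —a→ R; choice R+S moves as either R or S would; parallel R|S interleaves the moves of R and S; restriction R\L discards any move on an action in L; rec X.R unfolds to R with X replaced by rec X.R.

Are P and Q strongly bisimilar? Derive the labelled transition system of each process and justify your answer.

NO

Reachable graph of P (4 states):
  u0 = rec X. b.a.(a.0 + (X + X))\{b} has moves --b--▸ u1
  u1 = a.(a.0 + ((rec X. b.a.(a.0 + (X + X))\{b}) + (rec X. b.a.(a.0 + (X + X))\{b})))\{b} has moves --a--▸ u2
  u2 = (a.0 + ((rec X. b.a.(a.0 + (X + X))\{b}) + (rec X. b.a.(a.0 + (X + X))\{b})))\{b} has moves --a--▸ u3
  u3 = 0\{b} has moves ·
Reachable graph of Q (3 states):
  v0 = rec X. b.a.(0 + (X + X))\{b} has moves --b--▸ v1
  v1 = a.(0 + ((rec X. b.a.(0 + (X + X))\{b}) + (rec X. b.a.(0 + (X + X))\{b})))\{b} has moves --a--▸ v2
  v2 = (0 + ((rec X. b.a.(0 + (X + X))\{b}) + (rec X. b.a.(0 + (X + X))\{b})))\{b} has moves ·
Coarsest stable partition (strong bisimilarity classes):
  B0 = {u0}
  B1 = {u1}
  B2 = {u2, v1}
  B3 = {u3, v2}
  B4 = {v0}
u0 ∈ B0, v0 ∈ B4 → different blocks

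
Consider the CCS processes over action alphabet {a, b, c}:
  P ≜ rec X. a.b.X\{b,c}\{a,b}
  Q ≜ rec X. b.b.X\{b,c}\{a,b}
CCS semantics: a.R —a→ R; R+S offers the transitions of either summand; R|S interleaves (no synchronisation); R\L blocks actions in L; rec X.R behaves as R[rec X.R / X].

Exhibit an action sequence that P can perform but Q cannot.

LTS(P): 3 reachable states
  p0 = rec X. a.b.X\{b,c}\{a,b} → ··a··> p1
  p1 = b.(rec X. a.b.X\{b,c}\{a,b})\{b,c}\{a,b} → ··b··> p2
  p2 = (rec X. a.b.X\{b,c}\{a,b})\{b,c}\{a,b} → stopped
LTS(Q): 3 reachable states
  q0 = rec X. b.b.X\{b,c}\{a,b} → ··b··> q1
  q1 = b.(rec X. b.b.X\{b,c}\{a,b})\{b,c}\{a,b} → ··b··> q2
  q2 = (rec X. b.b.X\{b,c}\{a,b})\{b,c}\{a,b} → stopped
Trace ⟨a⟩ through P, begin at {p0}:
  [1] a ⇒ {p1}
  ✓ P
Trace ⟨a⟩ through Q, begin at {q0}:
  [1] a ⇒ no successor for Q

a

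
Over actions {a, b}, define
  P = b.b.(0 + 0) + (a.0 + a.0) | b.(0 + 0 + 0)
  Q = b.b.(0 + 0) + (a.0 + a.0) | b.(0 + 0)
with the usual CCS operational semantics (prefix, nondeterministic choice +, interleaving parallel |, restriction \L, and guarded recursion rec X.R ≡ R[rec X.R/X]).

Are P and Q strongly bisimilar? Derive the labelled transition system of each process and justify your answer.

P ~ Q

Reachable graph of P (6 states):
  p0 = b.b.(0 + 0) + (a.0 + a.0) | b.(0 + 0 + 0) :: ··a··> p1, ··b··> p2, ··b··> p3
  p1 = 0 | b.(0 + 0 + 0) :: ··b··> p4
  p2 = (a.0 + a.0) | (0 + 0 + 0) :: ··a··> p4
  p3 = b.(0 + 0) :: ··b··> p5
  p4 = 0 | (0 + 0 + 0) :: deadlocked
  p5 = 0 + 0 :: deadlocked
Reachable graph of Q (6 states):
  q0 = b.b.(0 + 0) + (a.0 + a.0) | b.(0 + 0) :: ··a··> q1, ··b··> q2, ··b··> q3
  q1 = 0 | b.(0 + 0) :: ··b··> q4
  q2 = (a.0 + a.0) | (0 + 0) :: ··a··> q4
  q3 = b.(0 + 0) :: ··b··> q5
  q4 = 0 | (0 + 0) :: deadlocked
  q5 = 0 + 0 :: deadlocked
Bisimilarity quotient blocks:
  B0 = {p0, q0}
  B1 = {p1, p3, q1, q3}
  B2 = {p4, p5, q4, q5}
  B3 = {p2, q2}
p0 ∈ B0, q0 ∈ B0 → same block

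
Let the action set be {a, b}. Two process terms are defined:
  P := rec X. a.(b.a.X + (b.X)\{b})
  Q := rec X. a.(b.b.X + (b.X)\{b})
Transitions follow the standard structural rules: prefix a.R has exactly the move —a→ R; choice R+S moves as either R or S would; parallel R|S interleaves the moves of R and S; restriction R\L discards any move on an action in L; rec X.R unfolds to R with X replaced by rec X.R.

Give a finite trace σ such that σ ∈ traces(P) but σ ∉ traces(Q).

P's transition system — 3 states:
  s0 = rec X. a.(b.a.X + (b.X)\{b}) :: -a-> s1
  s1 = b.a.(rec X. a.(b.a.X + (b.X)\{b})) + (b.(rec X. a.(b.a.X + (b.X)\{b})))\{b} :: -b-> s2
  s2 = a.(rec X. a.(b.a.X + (b.X)\{b})) :: -a-> s0
Q's transition system — 3 states:
  t0 = rec X. a.(b.b.X + (b.X)\{b}) :: -a-> t1
  t1 = b.b.(rec X. a.(b.b.X + (b.X)\{b})) + (b.(rec X. a.(b.b.X + (b.X)\{b})))\{b} :: -b-> t2
  t2 = b.(rec X. a.(b.b.X + (b.X)\{b})) :: -b-> t0
Executing aba from P (initial set {s0}):
  step 1 (a): {s1}
  step 2 (b): {s2}
  step 3 (a): {s0}
  P completes σ.
Executing aba from Q (initial set {t0}):
  step 1 (a): {t1}
  step 2 (b): {t2}
  step 3 (a): no successor for Q

aba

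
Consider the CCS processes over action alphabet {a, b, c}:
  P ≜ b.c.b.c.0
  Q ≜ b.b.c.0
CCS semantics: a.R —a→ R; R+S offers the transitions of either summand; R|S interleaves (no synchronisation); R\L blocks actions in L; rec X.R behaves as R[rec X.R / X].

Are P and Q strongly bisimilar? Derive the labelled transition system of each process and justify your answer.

P ≁ Q

P's transition system — 5 states:
  u0 = b.c.b.c.0 → --b--▸ u1
  u1 = c.b.c.0 → --c--▸ u2
  u2 = b.c.0 → --b--▸ u3
  u3 = c.0 → --c--▸ u4
  u4 = 0 → ·
Q's transition system — 4 states:
  v0 = b.b.c.0 → --b--▸ v1
  v1 = b.c.0 → --b--▸ v2
  v2 = c.0 → --c--▸ v3
  v3 = 0 → ·
Partition-refinement fixed point:
  B0 = {u0}
  B1 = {u1}
  B2 = {u2, v1}
  B3 = {u3, v2}
  B4 = {u4, v3}
  B5 = {v0}
u0 ∈ B0, v0 ∈ B5 → different blocks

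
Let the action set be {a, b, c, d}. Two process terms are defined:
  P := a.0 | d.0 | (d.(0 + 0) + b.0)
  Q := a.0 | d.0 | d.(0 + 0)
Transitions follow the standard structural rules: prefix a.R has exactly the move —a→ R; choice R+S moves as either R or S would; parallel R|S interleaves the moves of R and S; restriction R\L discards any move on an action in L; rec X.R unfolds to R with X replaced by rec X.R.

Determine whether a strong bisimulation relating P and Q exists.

LTS(P): 12 reachable states
  u0 = a.0 | d.0 | (d.(0 + 0) + b.0) ⊢ =a=> u1, =b=> u2, =d=> u3, =d=> u4
  u1 = 0 | d.0 | (d.(0 + 0) + b.0) ⊢ =b=> u5, =d=> u6, =d=> u7
  u2 = a.0 | d.0 | 0 ⊢ =a=> u5, =d=> u8
  u3 = a.0 | 0 | (d.(0 + 0) + b.0) ⊢ =a=> u6, =b=> u8, =d=> u9
  u4 = a.0 | d.0 | (0 + 0) ⊢ =a=> u7, =d=> u9
  u5 = 0 | d.0 | 0 ⊢ =d=> u10
  u6 = 0 | 0 | (d.(0 + 0) + b.0) ⊢ =b=> u10, =d=> u11
  u7 = 0 | d.0 | (0 + 0) ⊢ =d=> u11
  u8 = a.0 | 0 | 0 ⊢ =a=> u10
  u9 = a.0 | 0 | (0 + 0) ⊢ =a=> u11
  u10 = 0 | 0 | 0 ⊢ ∅
  u11 = 0 | 0 | (0 + 0) ⊢ ∅
LTS(Q): 8 reachable states
  v0 = a.0 | d.0 | d.(0 + 0) ⊢ =a=> v1, =d=> v2, =d=> v3
  v1 = 0 | d.0 | d.(0 + 0) ⊢ =d=> v4, =d=> v5
  v2 = a.0 | 0 | d.(0 + 0) ⊢ =a=> v4, =d=> v6
  v3 = a.0 | d.0 | (0 + 0) ⊢ =a=> v5, =d=> v6
  v4 = 0 | 0 | d.(0 + 0) ⊢ =d=> v7
  v5 = 0 | d.0 | (0 + 0) ⊢ =d=> v7
  v6 = a.0 | 0 | (0 + 0) ⊢ =a=> v7
  v7 = 0 | 0 | (0 + 0) ⊢ ∅
Bisimilarity quotient blocks:
  B0 = {u0}
  B1 = {u2, u4, v2, v3}
  B2 = {u8, u9, v6}
  B3 = {u10, u11, v7}
  B4 = {u5, u7, v4, v5}
  B5 = {u3}
  B6 = {u6}
  B7 = {u1}
  B8 = {v0}
  B9 = {v1}
u0 ∈ B0, v0 ∈ B8 → different blocks

P ≁ Q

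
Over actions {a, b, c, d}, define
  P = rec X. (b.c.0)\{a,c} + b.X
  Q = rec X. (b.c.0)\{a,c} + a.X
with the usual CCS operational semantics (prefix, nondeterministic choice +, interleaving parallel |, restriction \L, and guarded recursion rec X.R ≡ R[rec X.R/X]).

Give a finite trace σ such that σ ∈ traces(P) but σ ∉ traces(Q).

bb

P's transition system — 2 states:
  m0 = rec X. (b.c.0)\{a,c} + b.X | ··b··> m0, ··b··> m1
  m1 = (c.0)\{a,c} | ∅
Q's transition system — 2 states:
  n0 = rec X. (b.c.0)\{a,c} + a.X | ··a··> n0, ··b··> n1
  n1 = (c.0)\{a,c} | ∅
Trace ⟨bb⟩ through P, begin at {m0}:
  step 1 (b): {m0, m1}
  step 2 (b): {m0, m1}
  P completes σ.
Trace ⟨bb⟩ through Q, begin at {n0}:
  step 1 (b): {n1}
  step 2 (b): ∅ (Q stuck)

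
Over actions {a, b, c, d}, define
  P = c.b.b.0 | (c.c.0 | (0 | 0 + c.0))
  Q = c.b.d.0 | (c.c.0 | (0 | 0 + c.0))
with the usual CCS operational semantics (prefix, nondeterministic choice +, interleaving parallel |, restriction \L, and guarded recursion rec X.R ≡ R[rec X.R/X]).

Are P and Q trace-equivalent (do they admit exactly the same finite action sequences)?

P's transition system — 24 states:
  p0 = c.b.b.0 | (c.c.0 | (0 | 0 + c.0)) has moves —c→ p1, —c→ p2, —c→ p3
  p1 = b.b.0 | (c.c.0 | (0 | 0 + c.0)) has moves —b→ p4, —c→ p5, —c→ p6
  p2 = c.b.b.0 | (c.0 | (0 | 0 + c.0)) has moves —c→ p5, —c→ p7, —c→ p8
  p3 = c.b.b.0 | (c.c.0 | 0) has moves —c→ p6, —c→ p8
  p4 = b.0 | (c.c.0 | (0 | 0 + c.0)) has moves —b→ p9, —c→ p10, —c→ p11
  p5 = b.b.0 | (c.0 | (0 | 0 + c.0)) has moves —b→ p10, —c→ p12, —c→ p13
  p6 = b.b.0 | (c.c.0 | 0) has moves —b→ p11, —c→ p13
  p7 = c.b.b.0 | (0 | (0 | 0 + c.0)) has moves —c→ p12, —c→ p14
  p8 = c.b.b.0 | (c.0 | 0) has moves —c→ p13, —c→ p14
  p9 = 0 | (c.c.0 | (0 | 0 + c.0)) has moves —c→ p15, —c→ p16
  p10 = b.0 | (c.0 | (0 | 0 + c.0)) has moves —b→ p15, —c→ p17, —c→ p18
  p11 = b.0 | (c.c.0 | 0) has moves —b→ p16, —c→ p18
  p12 = b.b.0 | (0 | (0 | 0 + c.0)) has moves —b→ p17, —c→ p19
  p13 = b.b.0 | (c.0 | 0) has moves —b→ p18, —c→ p19
  p14 = c.b.b.0 | (0 | 0) has moves —c→ p19
  p15 = 0 | (c.0 | (0 | 0 + c.0)) has moves —c→ p20, —c→ p21
  p16 = 0 | (c.c.0 | 0) has moves —c→ p21
  p17 = b.0 | (0 | (0 | 0 + c.0)) has moves —b→ p20, —c→ p22
  p18 = b.0 | (c.0 | 0) has moves —b→ p21, —c→ p22
  p19 = b.b.0 | (0 | 0) has moves —b→ p22
  p20 = 0 | (0 | (0 | 0 + c.0)) has moves —c→ p23
  p21 = 0 | (c.0 | 0) has moves —c→ p23
  p22 = b.0 | (0 | 0) has moves —b→ p23
  p23 = 0 | (0 | 0) has moves ∅
Q's transition system — 24 states:
  q0 = c.b.d.0 | (c.c.0 | (0 | 0 + c.0)) has moves —c→ q1, —c→ q2, —c→ q3
  q1 = b.d.0 | (c.c.0 | (0 | 0 + c.0)) has moves —b→ q4, —c→ q5, —c→ q6
  q2 = c.b.d.0 | (c.0 | (0 | 0 + c.0)) has moves —c→ q5, —c→ q7, —c→ q8
  q3 = c.b.d.0 | (c.c.0 | 0) has moves —c→ q6, —c→ q8
  q4 = d.0 | (c.c.0 | (0 | 0 + c.0)) has moves —c→ q10, —c→ q9, —d→ q11
  q5 = b.d.0 | (c.0 | (0 | 0 + c.0)) has moves —b→ q9, —c→ q12, —c→ q13
  q6 = b.d.0 | (c.c.0 | 0) has moves —b→ q10, —c→ q13
  q7 = c.b.d.0 | (0 | (0 | 0 + c.0)) has moves —c→ q12, —c→ q14
  q8 = c.b.d.0 | (c.0 | 0) has moves —c→ q13, —c→ q14
  q9 = d.0 | (c.0 | (0 | 0 + c.0)) has moves —c→ q15, —c→ q16, —d→ q17
  q10 = d.0 | (c.c.0 | 0) has moves —c→ q16, —d→ q18
  q11 = 0 | (c.c.0 | (0 | 0 + c.0)) has moves —c→ q17, —c→ q18
  q12 = b.d.0 | (0 | (0 | 0 + c.0)) has moves —b→ q15, —c→ q19
  q13 = b.d.0 | (c.0 | 0) has moves —b→ q16, —c→ q19
  q14 = c.b.d.0 | (0 | 0) has moves —c→ q19
  q15 = d.0 | (0 | (0 | 0 + c.0)) has moves —c→ q20, —d→ q21
  q16 = d.0 | (c.0 | 0) has moves —c→ q20, —d→ q22
  q17 = 0 | (c.0 | (0 | 0 + c.0)) has moves —c→ q21, —c→ q22
  q18 = 0 | (c.c.0 | 0) has moves —c→ q22
  q19 = b.d.0 | (0 | 0) has moves —b→ q20
  q20 = d.0 | (0 | 0) has moves —d→ q23
  q21 = 0 | (0 | (0 | 0 + c.0)) has moves —c→ q23
  q22 = 0 | (c.0 | 0) has moves —c→ q23
  q23 = 0 | (0 | 0) has moves ∅
Executing cbb from P (initial set {p0}):
  [1] c ⇒ {p1, p2, p3}
  [2] b ⇒ {p4}
  [3] b ⇒ {p9}
  — P admits the full trace.
Executing cbb from Q (initial set {q0}):
  [1] c ⇒ {q1, q2, q3}
  [2] b ⇒ {q4}
  [3] b ⇒ ∅ (Q stuck)

traces(P) ≠ traces(Q) — witness ⟨cbb⟩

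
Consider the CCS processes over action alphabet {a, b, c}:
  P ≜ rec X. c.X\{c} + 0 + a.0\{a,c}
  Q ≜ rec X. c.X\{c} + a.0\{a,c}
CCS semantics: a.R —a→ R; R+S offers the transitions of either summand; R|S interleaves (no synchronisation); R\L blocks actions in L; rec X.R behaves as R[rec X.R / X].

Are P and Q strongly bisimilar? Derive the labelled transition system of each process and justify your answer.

YES

LTS(P): 4 reachable states
  m0 = rec X. c.X\{c} + 0 + a.0\{a,c} :: =a=> m1, =c=> m2
  m1 = 0\{a,c} :: (no moves)
  m2 = (rec X. c.X\{c} + 0 + a.0\{a,c})\{c} :: =a=> m3
  m3 = 0\{a,c}\{c} :: (no moves)
LTS(Q): 4 reachable states
  n0 = rec X. c.X\{c} + a.0\{a,c} :: =a=> n1, =c=> n2
  n1 = 0\{a,c} :: (no moves)
  n2 = (rec X. c.X\{c} + a.0\{a,c})\{c} :: =a=> n3
  n3 = 0\{a,c}\{c} :: (no moves)
Coarsest stable partition (strong bisimilarity classes):
  B0 = {m0, n0}
  B1 = {m2, n2}
  B2 = {m1, m3, n1, n3}
m0 ∈ B0, n0 ∈ B0 → same block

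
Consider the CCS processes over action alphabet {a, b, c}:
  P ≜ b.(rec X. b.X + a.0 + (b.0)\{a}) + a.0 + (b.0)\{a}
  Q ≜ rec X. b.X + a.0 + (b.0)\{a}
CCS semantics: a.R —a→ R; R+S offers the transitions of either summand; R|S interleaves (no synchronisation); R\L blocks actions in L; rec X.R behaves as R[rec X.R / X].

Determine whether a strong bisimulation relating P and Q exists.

P ~ Q

LTS(P): 4 reachable states
  s0 = b.(rec X. b.X + a.0 + (b.0)\{a}) + a.0 + (b.0)\{a} ⊢ =a=> s1, =b=> s2, =b=> s3
  s1 = 0 ⊢ ·
  s2 = 0\{a} ⊢ ·
  s3 = rec X. b.X + a.0 + (b.0)\{a} ⊢ =a=> s1, =b=> s2, =b=> s3
LTS(Q): 3 reachable states
  t0 = rec X. b.X + a.0 + (b.0)\{a} ⊢ =a=> t1, =b=> t0, =b=> t2
  t1 = 0 ⊢ ·
  t2 = 0\{a} ⊢ ·
Coarsest stable partition (strong bisimilarity classes):
  B0 = {s0, s3, t0}
  B1 = {s1, s2, t1, t2}
s0 ∈ B0, t0 ∈ B0 → same block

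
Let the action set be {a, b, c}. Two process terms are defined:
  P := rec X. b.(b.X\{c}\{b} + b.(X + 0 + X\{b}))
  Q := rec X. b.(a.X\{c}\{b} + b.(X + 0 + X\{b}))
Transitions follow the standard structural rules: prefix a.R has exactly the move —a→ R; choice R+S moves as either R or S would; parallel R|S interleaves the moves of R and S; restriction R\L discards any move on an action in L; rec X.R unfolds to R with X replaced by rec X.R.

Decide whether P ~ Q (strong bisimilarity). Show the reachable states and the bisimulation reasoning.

P's transition system — 4 states:
  m0 = rec X. b.(b.X\{c}\{b} + b.(X + 0 + X\{b})) ⊢ —b→ m1
  m1 = b.(rec X. b.(b.X\{c}\{b} + b.(X + 0 + X\{b})))\{c}\{b} + b.((rec X. b.(b.X\{c}\{b} + b.(X + 0 + X\{b}))) + 0 + (rec X. b.(b.X\{c}\{b} + b.(X + 0 + X\{b})))\{b}) ⊢ —b→ m2, —b→ m3
  m2 = (rec X. b.(b.X\{c}\{b} + b.(X + 0 + X\{b}))) + 0 + (rec X. b.(b.X\{c}\{b} + b.(X + 0 + X\{b})))\{b} ⊢ —b→ m1
  m3 = (rec X. b.(b.X\{c}\{b} + b.(X + 0 + X\{b})))\{c}\{b} ⊢ (no moves)
Q's transition system — 4 states:
  n0 = rec X. b.(a.X\{c}\{b} + b.(X + 0 + X\{b})) ⊢ —b→ n1
  n1 = a.(rec X. b.(a.X\{c}\{b} + b.(X + 0 + X\{b})))\{c}\{b} + b.((rec X. b.(a.X\{c}\{b} + b.(X + 0 + X\{b}))) + 0 + (rec X. b.(a.X\{c}\{b} + b.(X + 0 + X\{b})))\{b}) ⊢ —a→ n2, —b→ n3
  n2 = (rec X. b.(a.X\{c}\{b} + b.(X + 0 + X\{b})))\{c}\{b} ⊢ (no moves)
  n3 = (rec X. b.(a.X\{c}\{b} + b.(X + 0 + X\{b}))) + 0 + (rec X. b.(a.X\{c}\{b} + b.(X + 0 + X\{b})))\{b} ⊢ —b→ n1
Bisimilarity quotient blocks:
  B0 = {m0, m2}
  B1 = {m1}
  B2 = {m3, n2}
  B3 = {n0, n3}
  B4 = {n1}
m0 ∈ B0, n0 ∈ B3 → different blocks

not bisimilar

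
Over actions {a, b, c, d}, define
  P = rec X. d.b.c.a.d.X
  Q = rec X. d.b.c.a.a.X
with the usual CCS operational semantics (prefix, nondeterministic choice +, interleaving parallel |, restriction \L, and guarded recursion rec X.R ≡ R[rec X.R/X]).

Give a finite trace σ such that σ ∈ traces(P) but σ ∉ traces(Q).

dbcad

P's transition system — 5 states:
  m0 = rec X. d.b.c.a.d.X :: --d--▸ m1
  m1 = b.c.a.d.(rec X. d.b.c.a.d.X) :: --b--▸ m2
  m2 = c.a.d.(rec X. d.b.c.a.d.X) :: --c--▸ m3
  m3 = a.d.(rec X. d.b.c.a.d.X) :: --a--▸ m4
  m4 = d.(rec X. d.b.c.a.d.X) :: --d--▸ m0
Q's transition system — 5 states:
  n0 = rec X. d.b.c.a.a.X :: --d--▸ n1
  n1 = b.c.a.a.(rec X. d.b.c.a.a.X) :: --b--▸ n2
  n2 = c.a.a.(rec X. d.b.c.a.a.X) :: --c--▸ n3
  n3 = a.a.(rec X. d.b.c.a.a.X) :: --a--▸ n4
  n4 = a.(rec X. d.b.c.a.a.X) :: --a--▸ n0
Executing dbcad from P (initial set {m0}):
  [1] d ⇒ {m1}
  [2] b ⇒ {m2}
  [3] c ⇒ {m3}
  [4] a ⇒ {m4}
  [5] d ⇒ {m0}
  — P admits the full trace.
Executing dbcad from Q (initial set {n0}):
  [1] d ⇒ {n1}
  [2] b ⇒ {n2}
  [3] c ⇒ {n3}
  [4] a ⇒ {n4}
  [5] d ⇒ ∅  — Q cannot continue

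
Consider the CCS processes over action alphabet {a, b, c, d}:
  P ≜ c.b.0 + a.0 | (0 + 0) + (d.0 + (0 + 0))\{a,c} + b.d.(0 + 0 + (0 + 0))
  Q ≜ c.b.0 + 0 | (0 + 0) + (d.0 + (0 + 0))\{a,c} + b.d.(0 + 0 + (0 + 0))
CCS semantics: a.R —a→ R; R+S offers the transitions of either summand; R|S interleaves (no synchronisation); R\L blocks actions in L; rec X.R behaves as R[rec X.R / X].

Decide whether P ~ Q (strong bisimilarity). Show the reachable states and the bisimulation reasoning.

LTS(P): 7 reachable states
  m0 = c.b.0 + a.0 | (0 + 0) + (d.0 + (0 + 0))\{a,c} + b.d.(0 + 0 + (0 + 0)) | —a→ m1, —b→ m2, —c→ m3, —d→ m4
  m1 = 0 | (0 + 0) | (no moves)
  m2 = d.(0 + 0 + (0 + 0)) | —d→ m5
  m3 = b.0 | —b→ m6
  m4 = 0\{a,c} | (no moves)
  m5 = 0 + 0 + (0 + 0) | (no moves)
  m6 = 0 | (no moves)
LTS(Q): 6 reachable states
  n0 = c.b.0 + 0 | (0 + 0) + (d.0 + (0 + 0))\{a,c} + b.d.(0 + 0 + (0 + 0)) | —b→ n1, —c→ n2, —d→ n3
  n1 = d.(0 + 0 + (0 + 0)) | —d→ n4
  n2 = b.0 | —b→ n5
  n3 = 0\{a,c} | (no moves)
  n4 = 0 + 0 + (0 + 0) | (no moves)
  n5 = 0 | (no moves)
Coarsest stable partition (strong bisimilarity classes):
  B0 = {m0}
  B1 = {m1, m4, m5, m6, n3, n4, n5}
  B2 = {m2, n1}
  B3 = {m3, n2}
  B4 = {n0}
m0 ∈ B0, n0 ∈ B4 → different blocks

not bisimilar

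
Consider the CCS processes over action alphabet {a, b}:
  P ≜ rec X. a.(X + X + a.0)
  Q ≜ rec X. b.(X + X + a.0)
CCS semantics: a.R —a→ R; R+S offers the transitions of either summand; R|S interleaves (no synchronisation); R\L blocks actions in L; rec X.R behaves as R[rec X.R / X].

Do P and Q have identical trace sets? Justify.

NO — witness ⟨a⟩

LTS(P): 3 reachable states
  p0 = rec X. a.(X + X + a.0) | —a→ p1
  p1 = (rec X. a.(X + X + a.0)) + (rec X. a.(X + X + a.0)) + a.0 | —a→ p1, —a→ p2
  p2 = 0 | stopped
LTS(Q): 3 reachable states
  q0 = rec X. b.(X + X + a.0) | —b→ q1
  q1 = (rec X. b.(X + X + a.0)) + (rec X. b.(X + X + a.0)) + a.0 | —a→ q2, —b→ q1
  q2 = 0 | stopped
Trace ⟨a⟩ through P, begin at {p0}:
  after a @ step 1: {p1}
  — P admits the full trace.
Trace ⟨a⟩ through Q, begin at {q0}:
  after a @ step 1: ∅  — Q cannot continue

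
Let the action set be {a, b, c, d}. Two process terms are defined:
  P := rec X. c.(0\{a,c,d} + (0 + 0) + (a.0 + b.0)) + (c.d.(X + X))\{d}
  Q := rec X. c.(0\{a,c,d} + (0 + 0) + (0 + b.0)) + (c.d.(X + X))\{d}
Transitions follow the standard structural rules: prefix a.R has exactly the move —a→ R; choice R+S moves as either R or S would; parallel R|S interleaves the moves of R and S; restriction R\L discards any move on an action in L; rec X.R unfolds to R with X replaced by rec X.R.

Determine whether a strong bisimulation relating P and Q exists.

Reachable graph of P (4 states):
  u0 = rec X. c.(0\{a,c,d} + (0 + 0) + (a.0 + b.0)) + (c.d.(X + X))\{d} → ··c··> u1, ··c··> u2
  u1 = (d.((rec X. c.(0\{a,c,d} + (0 + 0) + (a.0 + b.0)) + (c.d.(X + X))\{d}) + (rec X. c.(0\{a,c,d} + (0 + 0) + (a.0 + b.0)) + (c.d.(X + X))\{d})))\{d} → (no moves)
  u2 = 0\{a,c,d} + (0 + 0) + (a.0 + b.0) → ··a··> u3, ··b··> u3
  u3 = 0 → (no moves)
Reachable graph of Q (4 states):
  v0 = rec X. c.(0\{a,c,d} + (0 + 0) + (0 + b.0)) + (c.d.(X + X))\{d} → ··c··> v1, ··c··> v2
  v1 = (d.((rec X. c.(0\{a,c,d} + (0 + 0) + (0 + b.0)) + (c.d.(X + X))\{d}) + (rec X. c.(0\{a,c,d} + (0 + 0) + (0 + b.0)) + (c.d.(X + X))\{d})))\{d} → (no moves)
  v2 = 0\{a,c,d} + (0 + 0) + (0 + b.0) → ··b··> v3
  v3 = 0 → (no moves)
Partition-refinement fixed point:
  B0 = {u0}
  B1 = {u2}
  B2 = {u1, u3, v1, v3}
  B3 = {v0}
  B4 = {v2}
u0 ∈ B0, v0 ∈ B3 → different blocks

P ≁ Q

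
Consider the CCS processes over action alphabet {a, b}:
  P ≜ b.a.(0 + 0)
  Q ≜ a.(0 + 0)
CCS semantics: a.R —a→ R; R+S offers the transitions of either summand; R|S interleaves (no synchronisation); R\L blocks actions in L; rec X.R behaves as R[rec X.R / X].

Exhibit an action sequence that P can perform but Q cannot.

Reachable graph of P (3 states):
  p0 = b.a.(0 + 0) → -b-> p1
  p1 = a.(0 + 0) → -a-> p2
  p2 = 0 + 0 → ∅
Reachable graph of Q (2 states):
  q0 = a.(0 + 0) → -a-> q1
  q1 = 0 + 0 → ∅
Executing b from P (initial set {p0}):
  [1] b ⇒ {p1}
  P completes σ.
Executing b from Q (initial set {q0}):
  [1] b ⇒ no successor for Q

b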